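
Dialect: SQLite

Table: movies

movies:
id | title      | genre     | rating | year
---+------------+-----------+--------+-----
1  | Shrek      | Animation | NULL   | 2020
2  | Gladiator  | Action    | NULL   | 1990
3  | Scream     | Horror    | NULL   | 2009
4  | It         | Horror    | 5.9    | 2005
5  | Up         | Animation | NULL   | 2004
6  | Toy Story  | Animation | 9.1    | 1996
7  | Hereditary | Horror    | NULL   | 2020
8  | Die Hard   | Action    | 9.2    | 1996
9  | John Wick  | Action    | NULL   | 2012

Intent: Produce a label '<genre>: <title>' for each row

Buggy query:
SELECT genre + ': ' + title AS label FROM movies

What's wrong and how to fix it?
Bug: SQLite uses || for string concatenation; + coerces text to numbers (yielding 0)

Fix: Replace + with || to concatenate text

Corrected query:
SELECT genre || ': ' || title AS label FROM movies

Result:
label               
--------------------
Animation: Shrek    
Action: Gladiator   
Horror: Scream      
Horror: It          
Animation: Up       
Animation: Toy Story
Horror: Hereditary  
Action: Die Hard    
Action: John Wick   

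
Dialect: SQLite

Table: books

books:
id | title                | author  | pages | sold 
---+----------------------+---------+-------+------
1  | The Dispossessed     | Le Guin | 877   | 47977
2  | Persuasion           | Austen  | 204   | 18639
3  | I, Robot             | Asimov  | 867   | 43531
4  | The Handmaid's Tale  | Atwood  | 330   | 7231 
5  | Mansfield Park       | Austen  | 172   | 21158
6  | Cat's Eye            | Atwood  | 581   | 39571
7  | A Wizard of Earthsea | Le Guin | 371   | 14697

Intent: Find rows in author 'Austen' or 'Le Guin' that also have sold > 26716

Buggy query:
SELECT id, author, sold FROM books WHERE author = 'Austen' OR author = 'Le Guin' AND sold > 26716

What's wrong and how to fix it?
Bug: AND binds tighter than OR, so this parses as author = 'Austen' OR (author = 'Le Guin' AND sold > 26716)

Fix: Add parentheses around the OR so the AND applies to both alternatives

Corrected query:
SELECT id, author, sold FROM books WHERE (author = 'Austen' OR author = 'Le Guin') AND sold > 26716

Result:
id | author  | sold 
---+---------+------
1  | Le Guin | 47977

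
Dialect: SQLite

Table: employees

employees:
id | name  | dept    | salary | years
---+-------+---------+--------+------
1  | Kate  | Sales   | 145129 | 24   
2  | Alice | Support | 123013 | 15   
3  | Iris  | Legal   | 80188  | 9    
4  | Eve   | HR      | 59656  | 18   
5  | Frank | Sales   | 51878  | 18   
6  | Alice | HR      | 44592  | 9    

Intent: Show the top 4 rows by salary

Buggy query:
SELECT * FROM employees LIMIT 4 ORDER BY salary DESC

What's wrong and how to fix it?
Bug: LIMIT must come after ORDER BY

Fix: Swap the clauses: ORDER BY first, then LIMIT

Corrected query:
SELECT * FROM employees ORDER BY salary DESC LIMIT 4

Result:
id | name  | dept    | salary | years
---+-------+---------+--------+------
1  | Kate  | Sales   | 145129 | 24   
2  | Alice | Support | 123013 | 15   
3  | Iris  | Legal   | 80188  | 9    
4  | Eve   | HR      | 59656  | 18   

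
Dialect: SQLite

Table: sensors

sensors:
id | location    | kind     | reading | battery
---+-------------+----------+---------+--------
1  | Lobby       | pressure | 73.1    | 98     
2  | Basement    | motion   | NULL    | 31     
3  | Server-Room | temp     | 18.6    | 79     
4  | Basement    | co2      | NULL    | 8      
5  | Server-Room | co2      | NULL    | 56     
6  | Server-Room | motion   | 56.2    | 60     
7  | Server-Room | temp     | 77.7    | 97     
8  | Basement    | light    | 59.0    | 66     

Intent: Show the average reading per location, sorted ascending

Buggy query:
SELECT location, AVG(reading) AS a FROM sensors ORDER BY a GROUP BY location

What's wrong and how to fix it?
Bug: ORDER BY appears before GROUP BY; SQL clause order requires GROUP BY first

Fix: Reorder: SELECT … FROM … GROUP BY … ORDER BY …

Corrected query:
SELECT location, AVG(reading) AS a FROM sensors GROUP BY location ORDER BY a

Result:
location    | a        
------------+----------
Server-Room | 50.833333
Basement    | 59       
Lobby       | 73.1     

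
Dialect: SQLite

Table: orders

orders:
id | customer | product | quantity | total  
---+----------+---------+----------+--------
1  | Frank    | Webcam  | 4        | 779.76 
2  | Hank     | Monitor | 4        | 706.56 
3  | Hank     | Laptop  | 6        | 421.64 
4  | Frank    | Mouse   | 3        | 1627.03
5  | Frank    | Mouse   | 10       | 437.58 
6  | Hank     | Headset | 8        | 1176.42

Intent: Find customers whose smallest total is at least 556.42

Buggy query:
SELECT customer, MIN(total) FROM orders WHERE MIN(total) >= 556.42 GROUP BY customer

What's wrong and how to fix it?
Bug: Aggregates like MIN are computed per group after WHERE runs

Fix: Use HAVING for the per-group MIN condition

Corrected query:
SELECT customer, MIN(total) FROM orders GROUP BY customer HAVING MIN(total) >= 556.42

Result:
(no rows)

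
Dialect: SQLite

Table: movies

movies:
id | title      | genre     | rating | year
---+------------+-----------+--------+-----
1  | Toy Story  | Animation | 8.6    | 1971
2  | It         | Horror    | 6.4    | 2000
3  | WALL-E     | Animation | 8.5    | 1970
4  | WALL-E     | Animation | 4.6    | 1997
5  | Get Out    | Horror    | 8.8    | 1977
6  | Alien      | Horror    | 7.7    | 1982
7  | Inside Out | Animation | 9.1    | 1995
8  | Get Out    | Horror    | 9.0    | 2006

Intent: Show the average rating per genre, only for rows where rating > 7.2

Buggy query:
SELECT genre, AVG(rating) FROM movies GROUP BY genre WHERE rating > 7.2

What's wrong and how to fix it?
Bug: Row-level WHERE must come before GROUP BY in the clause order

Fix: Move the WHERE clause before GROUP BY

Corrected query:
SELECT genre, AVG(rating) FROM movies WHERE rating > 7.2 GROUP BY genre

Result:
genre     | AVG(rating)
----------+------------
Animation | 8.733333   
Horror    | 8.5        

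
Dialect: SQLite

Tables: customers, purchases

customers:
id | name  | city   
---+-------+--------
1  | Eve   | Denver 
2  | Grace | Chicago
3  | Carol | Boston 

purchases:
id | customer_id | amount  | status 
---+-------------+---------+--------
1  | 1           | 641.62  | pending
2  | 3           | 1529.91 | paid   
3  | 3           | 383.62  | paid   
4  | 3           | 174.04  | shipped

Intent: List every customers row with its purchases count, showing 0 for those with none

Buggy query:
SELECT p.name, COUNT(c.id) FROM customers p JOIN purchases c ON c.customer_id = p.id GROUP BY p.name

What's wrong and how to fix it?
Bug: INNER JOIN drops customers rows that have no matching purchases rows

Fix: Use LEFT JOIN so parents without children still appear (COUNT(c.id) gives 0)

Corrected query:
SELECT p.name, COUNT(c.id) FROM customers p LEFT JOIN purchases c ON c.customer_id = p.id GROUP BY p.name

Result:
name  | COUNT(c.id)
------+------------
Carol | 3          
Eve   | 1          
Grace | 0          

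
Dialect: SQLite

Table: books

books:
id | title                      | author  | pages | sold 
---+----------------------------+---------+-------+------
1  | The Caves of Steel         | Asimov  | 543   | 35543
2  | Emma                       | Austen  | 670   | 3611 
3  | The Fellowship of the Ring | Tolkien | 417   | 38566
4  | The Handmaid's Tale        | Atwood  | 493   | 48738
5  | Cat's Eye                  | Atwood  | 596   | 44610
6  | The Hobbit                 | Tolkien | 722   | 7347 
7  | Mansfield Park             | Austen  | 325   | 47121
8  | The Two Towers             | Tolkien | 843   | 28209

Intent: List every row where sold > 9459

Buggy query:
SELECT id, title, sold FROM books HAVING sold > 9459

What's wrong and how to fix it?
Bug: HAVING filters the output of aggregation, but this query has no GROUP BY and no aggregate functions, so SQLite rejects it (HAVING clause on a non-aggregate query); the condition here is per row

Fix: Use WHERE for row-level filtering

Corrected query:
SELECT id, title, sold FROM books WHERE sold > 9459

Result:
id | title                      | sold 
---+----------------------------+------
1  | The Caves of Steel         | 35543
3  | The Fellowship of the Ring | 38566
4  | The Handmaid's Tale        | 48738
5  | Cat's Eye                  | 44610
7  | Mansfield Park             | 47121
8  | The Two Towers             | 28209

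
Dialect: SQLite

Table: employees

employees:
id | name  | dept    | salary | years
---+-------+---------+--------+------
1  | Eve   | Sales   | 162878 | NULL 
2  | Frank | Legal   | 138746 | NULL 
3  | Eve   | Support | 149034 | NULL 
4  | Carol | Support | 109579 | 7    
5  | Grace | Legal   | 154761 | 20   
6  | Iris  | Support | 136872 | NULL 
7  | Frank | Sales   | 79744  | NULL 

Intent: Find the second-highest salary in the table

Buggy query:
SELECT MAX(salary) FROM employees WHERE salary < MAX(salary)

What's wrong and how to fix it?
Bug: The inner MAX is an aggregate inside WHERE, which is not allowed

Fix: Compute the overall MAX in a subquery, then take MAX of rows below it

Corrected query:
SELECT MAX(salary) FROM employees WHERE salary < (SELECT MAX(salary) FROM employees)

Result:
MAX(salary)
-----------
154761     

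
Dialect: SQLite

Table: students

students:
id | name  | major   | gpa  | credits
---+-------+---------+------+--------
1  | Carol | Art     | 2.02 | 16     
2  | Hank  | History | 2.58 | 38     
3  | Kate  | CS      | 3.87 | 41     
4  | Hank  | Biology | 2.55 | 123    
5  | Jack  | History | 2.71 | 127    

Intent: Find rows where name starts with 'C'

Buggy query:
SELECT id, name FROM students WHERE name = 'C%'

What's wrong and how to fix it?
Bug: Wildcards only work with LIKE; '=' treats '%' as a literal character

Fix: Use LIKE for wildcard pattern matching

Corrected query:
SELECT id, name FROM students WHERE name LIKE 'C%'

Result:
id | name 
---+------
1  | Carol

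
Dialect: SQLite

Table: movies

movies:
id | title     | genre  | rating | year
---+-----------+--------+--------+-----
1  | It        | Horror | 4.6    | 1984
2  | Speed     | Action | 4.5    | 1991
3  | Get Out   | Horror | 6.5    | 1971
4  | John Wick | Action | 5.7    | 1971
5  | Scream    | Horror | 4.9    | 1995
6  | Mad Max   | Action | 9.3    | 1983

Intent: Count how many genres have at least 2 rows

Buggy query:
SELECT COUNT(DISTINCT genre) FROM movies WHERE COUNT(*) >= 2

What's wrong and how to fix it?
Bug: COUNT(*) cannot appear in WHERE; the per-group count doesn't exist yet

Fix: Group first with HAVING COUNT(*) >= 2, then COUNT the resulting groups

Corrected query:
SELECT COUNT(*) FROM (SELECT genre FROM movies GROUP BY genre HAVING COUNT(*) >= 2)

Result:
COUNT(*)
--------
2       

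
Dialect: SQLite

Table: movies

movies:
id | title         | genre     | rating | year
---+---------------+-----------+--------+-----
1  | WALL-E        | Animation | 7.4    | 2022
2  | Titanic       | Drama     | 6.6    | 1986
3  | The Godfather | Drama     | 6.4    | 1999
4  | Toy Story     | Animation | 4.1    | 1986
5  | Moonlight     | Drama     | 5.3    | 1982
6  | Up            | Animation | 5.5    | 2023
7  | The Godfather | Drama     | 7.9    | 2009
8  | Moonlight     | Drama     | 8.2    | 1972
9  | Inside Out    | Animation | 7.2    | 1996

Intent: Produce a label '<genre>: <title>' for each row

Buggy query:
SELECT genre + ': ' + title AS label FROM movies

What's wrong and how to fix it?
Bug: SQLite uses || for string concatenation; + coerces text to numbers (yielding 0)

Fix: Use the || operator for string concatenation

Corrected query:
SELECT genre || ': ' || title AS label FROM movies

Result:
label                
---------------------
Animation: WALL-E    
Drama: Titanic       
Drama: The Godfather 
Animation: Toy Story 
Drama: Moonlight     
Animation: Up        
Drama: The Godfather 
Drama: Moonlight     
Animation: Inside Out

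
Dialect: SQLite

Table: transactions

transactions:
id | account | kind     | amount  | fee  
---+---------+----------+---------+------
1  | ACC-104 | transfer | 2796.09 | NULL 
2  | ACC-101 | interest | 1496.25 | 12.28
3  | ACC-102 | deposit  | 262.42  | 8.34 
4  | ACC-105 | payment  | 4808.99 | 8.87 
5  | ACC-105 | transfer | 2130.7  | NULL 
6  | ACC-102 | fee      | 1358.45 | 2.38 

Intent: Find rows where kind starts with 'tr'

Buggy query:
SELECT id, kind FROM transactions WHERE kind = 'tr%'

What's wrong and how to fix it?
Bug: '=' compares the literal string including the % character; pattern matching needs LIKE

Fix: Use LIKE for wildcard pattern matching

Corrected query:
SELECT id, kind FROM transactions WHERE kind LIKE 'tr%'

Result:
id | kind    
---+---------
1  | transfer
5  | transfer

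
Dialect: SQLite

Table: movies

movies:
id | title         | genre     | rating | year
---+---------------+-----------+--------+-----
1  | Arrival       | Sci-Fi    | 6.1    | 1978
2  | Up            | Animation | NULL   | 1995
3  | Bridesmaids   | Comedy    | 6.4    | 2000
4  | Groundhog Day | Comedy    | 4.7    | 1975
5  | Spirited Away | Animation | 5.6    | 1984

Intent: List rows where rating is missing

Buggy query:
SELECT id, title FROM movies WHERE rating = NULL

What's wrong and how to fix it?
Bug: Comparing to NULL with '=' never matches; NULL = NULL is unknown, not true

Fix: Use IS NULL to test for NULL

Corrected query:
SELECT id, title FROM movies WHERE rating IS NULL

Result:
id | title
---+------
2  | Up   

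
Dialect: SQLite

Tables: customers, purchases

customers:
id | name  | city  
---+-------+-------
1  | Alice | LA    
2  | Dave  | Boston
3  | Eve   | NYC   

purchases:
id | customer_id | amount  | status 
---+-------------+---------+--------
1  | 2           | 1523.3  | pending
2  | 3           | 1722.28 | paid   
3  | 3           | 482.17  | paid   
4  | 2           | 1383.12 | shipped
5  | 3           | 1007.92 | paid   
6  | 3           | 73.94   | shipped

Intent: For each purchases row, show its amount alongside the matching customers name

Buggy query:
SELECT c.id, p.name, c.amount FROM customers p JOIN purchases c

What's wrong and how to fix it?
Bug: Missing join condition: each purchases row is matched to all customers rows instead of just its own

Fix: Specify the join condition linking the foreign key to the parent id

Corrected query:
SELECT c.id, p.name, c.amount FROM customers p JOIN purchases c ON c.customer_id = p.id

Result:
id | name | amount 
---+------+--------
1  | Dave | 1523.3 
2  | Eve  | 1722.28
3  | Eve  | 482.17 
4  | Dave | 1383.12
5  | Eve  | 1007.92
6  | Eve  | 73.94  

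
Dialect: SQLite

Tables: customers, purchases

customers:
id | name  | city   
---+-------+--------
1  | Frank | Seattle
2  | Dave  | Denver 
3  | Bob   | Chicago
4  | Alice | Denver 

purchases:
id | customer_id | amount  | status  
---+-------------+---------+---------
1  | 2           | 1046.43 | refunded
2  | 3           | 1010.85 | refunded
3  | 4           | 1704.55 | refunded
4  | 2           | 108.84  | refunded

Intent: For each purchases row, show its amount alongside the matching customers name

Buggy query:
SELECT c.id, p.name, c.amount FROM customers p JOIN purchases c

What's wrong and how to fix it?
Bug: JOIN with no ON clause produces a cartesian product; every purchases row pairs with every customers row

Fix: Specify the join condition linking the foreign key to the parent id

Corrected query:
SELECT c.id, p.name, c.amount FROM customers p JOIN purchases c ON c.customer_id = p.id

Result:
id | name  | amount 
---+-------+--------
1  | Dave  | 1046.43
2  | Bob   | 1010.85
3  | Alice | 1704.55
4  | Dave  | 108.84 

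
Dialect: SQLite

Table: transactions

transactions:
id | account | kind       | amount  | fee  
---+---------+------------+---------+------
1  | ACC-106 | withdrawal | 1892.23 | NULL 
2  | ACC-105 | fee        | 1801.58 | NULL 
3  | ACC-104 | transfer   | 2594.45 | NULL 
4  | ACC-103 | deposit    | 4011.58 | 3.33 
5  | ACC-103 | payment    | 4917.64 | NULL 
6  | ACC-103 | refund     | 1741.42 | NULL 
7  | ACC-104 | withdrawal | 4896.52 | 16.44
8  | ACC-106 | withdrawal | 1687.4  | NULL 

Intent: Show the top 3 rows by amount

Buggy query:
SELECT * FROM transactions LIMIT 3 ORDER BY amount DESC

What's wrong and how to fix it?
Bug: LIMIT must come after ORDER BY

Fix: Sort with ORDER BY, then apply LIMIT

Corrected query:
SELECT * FROM transactions ORDER BY amount DESC LIMIT 3

Result:
id | account | kind       | amount  | fee  
---+---------+------------+---------+------
5  | ACC-103 | payment    | 4917.64 | NULL 
7  | ACC-104 | withdrawal | 4896.52 | 16.44
4  | ACC-103 | deposit    | 4011.58 | 3.33 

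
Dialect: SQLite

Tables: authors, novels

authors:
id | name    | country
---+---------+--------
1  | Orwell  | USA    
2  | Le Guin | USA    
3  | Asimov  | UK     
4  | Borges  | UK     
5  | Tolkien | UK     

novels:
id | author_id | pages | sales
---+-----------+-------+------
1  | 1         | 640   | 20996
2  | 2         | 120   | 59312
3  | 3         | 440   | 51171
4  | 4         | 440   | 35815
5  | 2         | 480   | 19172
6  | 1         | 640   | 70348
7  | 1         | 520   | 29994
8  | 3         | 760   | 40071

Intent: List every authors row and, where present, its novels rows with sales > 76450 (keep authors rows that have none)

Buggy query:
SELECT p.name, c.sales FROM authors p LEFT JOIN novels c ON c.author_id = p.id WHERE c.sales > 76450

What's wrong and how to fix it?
Bug: A WHERE condition on the right-hand table after LEFT JOIN drops unmatched parents

Fix: Put 'c.sales > 76450' in the JOIN's ON clause instead of WHERE

Corrected query:
SELECT p.name, c.sales FROM authors p LEFT JOIN novels c ON c.author_id = p.id AND c.sales > 76450

Result:
name    | sales
--------+------
Orwell  | NULL 
Le Guin | NULL 
Asimov  | NULL 
Borges  | NULL 
Tolkien | NULL 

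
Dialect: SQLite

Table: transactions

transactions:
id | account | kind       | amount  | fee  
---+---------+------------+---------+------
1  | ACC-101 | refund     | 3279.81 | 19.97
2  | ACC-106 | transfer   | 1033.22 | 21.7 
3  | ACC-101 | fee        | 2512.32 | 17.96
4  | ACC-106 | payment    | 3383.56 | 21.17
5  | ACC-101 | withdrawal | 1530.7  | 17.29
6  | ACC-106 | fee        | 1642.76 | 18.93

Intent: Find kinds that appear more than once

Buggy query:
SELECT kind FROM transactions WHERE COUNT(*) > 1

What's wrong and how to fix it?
Bug: COUNT(*) is an aggregate and cannot be used in WHERE

Fix: GROUP BY kind, then filter groups with HAVING COUNT(*) > 1

Corrected query:
SELECT kind FROM transactions GROUP BY kind HAVING COUNT(*) > 1

Result:
kind
----
fee 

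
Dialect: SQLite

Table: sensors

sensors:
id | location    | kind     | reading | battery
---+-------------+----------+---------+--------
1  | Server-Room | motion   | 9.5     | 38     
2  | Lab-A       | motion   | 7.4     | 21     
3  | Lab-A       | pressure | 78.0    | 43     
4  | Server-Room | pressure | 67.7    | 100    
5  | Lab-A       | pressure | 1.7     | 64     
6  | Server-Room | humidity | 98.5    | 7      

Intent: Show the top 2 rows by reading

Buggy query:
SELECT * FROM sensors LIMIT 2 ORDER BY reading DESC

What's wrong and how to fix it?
Bug: LIMIT must come after ORDER BY

Fix: Sort with ORDER BY, then apply LIMIT

Corrected query:
SELECT * FROM sensors ORDER BY reading DESC LIMIT 2

Result:
id | location    | kind     | reading | battery
---+-------------+----------+---------+--------
6  | Server-Room | humidity | 98.5    | 7      
3  | Lab-A       | pressure | 78      | 43     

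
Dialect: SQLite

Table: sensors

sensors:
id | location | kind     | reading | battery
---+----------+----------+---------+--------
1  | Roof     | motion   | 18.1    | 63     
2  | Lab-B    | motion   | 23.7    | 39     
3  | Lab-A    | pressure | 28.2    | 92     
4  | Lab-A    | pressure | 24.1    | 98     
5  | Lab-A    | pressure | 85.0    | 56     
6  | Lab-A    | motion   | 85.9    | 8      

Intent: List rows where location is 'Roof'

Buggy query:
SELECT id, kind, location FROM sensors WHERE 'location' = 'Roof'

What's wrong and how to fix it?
Bug: 'location' in single quotes is a string literal, not the column; the comparison is literal-vs-literal and never true

Fix: Reference the column as location without single quotes

Corrected query:
SELECT id, kind, location FROM sensors WHERE location = 'Roof'

Result:
id | kind   | location
---+--------+---------
1  | motion | Roof    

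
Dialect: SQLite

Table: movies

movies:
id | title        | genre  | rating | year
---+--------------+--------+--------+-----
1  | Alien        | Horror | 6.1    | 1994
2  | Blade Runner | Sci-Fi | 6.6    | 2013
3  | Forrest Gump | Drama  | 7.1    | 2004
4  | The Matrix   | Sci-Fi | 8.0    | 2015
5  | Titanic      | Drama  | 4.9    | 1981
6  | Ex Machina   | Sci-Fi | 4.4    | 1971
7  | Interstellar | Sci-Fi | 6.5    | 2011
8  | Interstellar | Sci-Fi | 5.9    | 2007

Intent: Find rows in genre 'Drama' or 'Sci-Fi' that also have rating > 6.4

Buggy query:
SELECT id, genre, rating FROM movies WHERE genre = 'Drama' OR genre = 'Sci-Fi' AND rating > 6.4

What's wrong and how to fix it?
Bug: Without parentheses, AND is evaluated before OR, so the rating filter only applies to the 'Sci-Fi' branch

Fix: Add parentheses around the OR so the AND applies to both alternatives

Corrected query:
SELECT id, genre, rating FROM movies WHERE (genre = 'Drama' OR genre = 'Sci-Fi') AND rating > 6.4

Result:
id | genre  | rating
---+--------+-------
2  | Sci-Fi | 6.6   
3  | Drama  | 7.1   
4  | Sci-Fi | 8     
7  | Sci-Fi | 6.5   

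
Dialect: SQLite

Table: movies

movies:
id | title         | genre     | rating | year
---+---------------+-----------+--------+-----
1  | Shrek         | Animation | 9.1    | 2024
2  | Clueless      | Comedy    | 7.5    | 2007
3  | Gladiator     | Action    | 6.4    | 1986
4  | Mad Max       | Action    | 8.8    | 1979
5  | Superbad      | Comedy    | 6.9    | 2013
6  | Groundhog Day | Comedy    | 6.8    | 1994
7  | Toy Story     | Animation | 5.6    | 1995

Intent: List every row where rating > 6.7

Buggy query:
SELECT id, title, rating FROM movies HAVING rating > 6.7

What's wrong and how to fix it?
Bug: This is a non-aggregate query (no GROUP BY, no aggregates), so in SQLite the HAVING clause is invalid here; a row-level condition belongs in WHERE

Fix: Use WHERE for row-level filtering

Corrected query:
SELECT id, title, rating FROM movies WHERE rating > 6.7

Result:
id | title         | rating
---+---------------+-------
1  | Shrek         | 9.1   
2  | Clueless      | 7.5   
4  | Mad Max       | 8.8   
5  | Superbad      | 6.9   
6  | Groundhog Day | 6.8   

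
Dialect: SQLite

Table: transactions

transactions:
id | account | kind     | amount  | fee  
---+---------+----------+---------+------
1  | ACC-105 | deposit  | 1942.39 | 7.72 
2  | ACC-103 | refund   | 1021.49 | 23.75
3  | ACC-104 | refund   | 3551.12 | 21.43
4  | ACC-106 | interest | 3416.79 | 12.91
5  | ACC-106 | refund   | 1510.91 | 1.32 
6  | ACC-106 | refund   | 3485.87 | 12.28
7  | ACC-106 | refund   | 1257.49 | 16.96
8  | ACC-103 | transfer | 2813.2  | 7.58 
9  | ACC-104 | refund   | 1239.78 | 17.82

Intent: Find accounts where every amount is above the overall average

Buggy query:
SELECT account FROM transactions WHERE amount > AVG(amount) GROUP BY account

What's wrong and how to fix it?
Bug: AVG() is an aggregate; it can't sit directly in WHERE

Fix: Use a subquery for AVG and a HAVING MIN(...) filter so the condition holds for every row in the group

Corrected query:
SELECT account FROM transactions GROUP BY account HAVING MIN(amount) > (SELECT AVG(amount) FROM transactions)

Result:
(no rows)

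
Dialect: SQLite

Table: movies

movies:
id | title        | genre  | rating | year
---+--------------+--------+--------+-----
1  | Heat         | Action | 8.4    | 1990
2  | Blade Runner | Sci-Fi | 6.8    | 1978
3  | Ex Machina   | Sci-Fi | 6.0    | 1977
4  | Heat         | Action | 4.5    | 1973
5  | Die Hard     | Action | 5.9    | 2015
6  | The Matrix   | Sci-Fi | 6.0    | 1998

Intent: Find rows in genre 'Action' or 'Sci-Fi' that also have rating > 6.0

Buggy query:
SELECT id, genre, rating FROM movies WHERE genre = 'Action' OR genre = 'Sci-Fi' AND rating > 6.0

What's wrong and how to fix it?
Bug: Without parentheses, AND is evaluated before OR, so the rating filter only applies to the 'Sci-Fi' branch

Fix: Group the OR with parentheses (or use IN), then AND the threshold

Corrected query:
SELECT id, genre, rating FROM movies WHERE (genre = 'Action' OR genre = 'Sci-Fi') AND rating > 6.0

Result:
id | genre  | rating
---+--------+-------
1  | Action | 8.4   
2  | Sci-Fi | 6.8   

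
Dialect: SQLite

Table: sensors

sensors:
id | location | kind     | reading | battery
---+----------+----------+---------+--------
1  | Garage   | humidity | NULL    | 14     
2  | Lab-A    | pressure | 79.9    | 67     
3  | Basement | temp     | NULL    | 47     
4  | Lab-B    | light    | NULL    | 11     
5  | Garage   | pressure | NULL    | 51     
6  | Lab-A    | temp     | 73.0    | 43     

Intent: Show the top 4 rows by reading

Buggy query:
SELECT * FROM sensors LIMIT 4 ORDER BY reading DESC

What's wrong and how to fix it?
Bug: ORDER BY cannot follow LIMIT; LIMIT is the final clause

Fix: Sort with ORDER BY, then apply LIMIT

Corrected query:
SELECT * FROM sensors ORDER BY reading DESC LIMIT 4

Result:
id | location | kind     | reading | battery
---+----------+----------+---------+--------
2  | Lab-A    | pressure | 79.9    | 67     
6  | Lab-A    | temp     | 73      | 43     
1  | Garage   | humidity | NULL    | 14     
3  | Basement | temp     | NULL    | 47     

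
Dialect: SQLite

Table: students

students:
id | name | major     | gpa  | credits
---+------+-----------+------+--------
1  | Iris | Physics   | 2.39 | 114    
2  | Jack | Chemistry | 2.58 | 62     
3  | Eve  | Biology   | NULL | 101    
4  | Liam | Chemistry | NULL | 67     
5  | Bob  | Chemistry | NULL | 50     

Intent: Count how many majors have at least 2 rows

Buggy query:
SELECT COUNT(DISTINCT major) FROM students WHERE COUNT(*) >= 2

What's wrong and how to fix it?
Bug: WHERE filters individual rows, not groups, so a group-level COUNT is invalid there

Fix: Group first with HAVING COUNT(*) >= 2, then COUNT the resulting groups

Corrected query:
SELECT COUNT(*) FROM (SELECT major FROM students GROUP BY major HAVING COUNT(*) >= 2)

Result:
COUNT(*)
--------
1       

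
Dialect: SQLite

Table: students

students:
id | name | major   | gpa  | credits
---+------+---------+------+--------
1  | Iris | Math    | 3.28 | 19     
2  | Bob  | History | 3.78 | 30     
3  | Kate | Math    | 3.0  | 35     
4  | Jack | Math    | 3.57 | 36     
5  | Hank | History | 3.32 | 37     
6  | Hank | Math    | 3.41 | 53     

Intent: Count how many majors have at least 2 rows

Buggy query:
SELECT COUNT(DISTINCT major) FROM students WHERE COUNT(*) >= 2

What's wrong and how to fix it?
Bug: WHERE filters individual rows, not groups, so a group-level COUNT is invalid there

Fix: Use a subquery that GROUPs and filters with HAVING, then count its rows

Corrected query:
SELECT COUNT(*) FROM (SELECT major FROM students GROUP BY major HAVING COUNT(*) >= 2)

Result:
COUNT(*)
--------
2       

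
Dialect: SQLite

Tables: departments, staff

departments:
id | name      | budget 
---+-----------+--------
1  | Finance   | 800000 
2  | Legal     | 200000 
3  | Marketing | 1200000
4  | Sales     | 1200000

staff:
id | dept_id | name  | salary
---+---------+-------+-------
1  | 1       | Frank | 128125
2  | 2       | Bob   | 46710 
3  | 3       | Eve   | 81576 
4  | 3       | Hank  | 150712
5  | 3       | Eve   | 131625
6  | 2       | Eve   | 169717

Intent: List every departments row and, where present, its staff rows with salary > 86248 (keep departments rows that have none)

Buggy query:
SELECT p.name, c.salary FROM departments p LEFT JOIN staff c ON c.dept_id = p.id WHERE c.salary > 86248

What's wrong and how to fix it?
Bug: A WHERE condition on the right-hand table after LEFT JOIN drops unmatched parents

Fix: Move the right-table condition into the ON clause so unmatched parents are kept

Corrected query:
SELECT p.name, c.salary FROM departments p LEFT JOIN staff c ON c.dept_id = p.id AND c.salary > 86248

Result:
name      | salary
----------+-------
Finance   | 128125
Legal     | 169717
Marketing | 131625
Marketing | 150712
Sales     | NULL  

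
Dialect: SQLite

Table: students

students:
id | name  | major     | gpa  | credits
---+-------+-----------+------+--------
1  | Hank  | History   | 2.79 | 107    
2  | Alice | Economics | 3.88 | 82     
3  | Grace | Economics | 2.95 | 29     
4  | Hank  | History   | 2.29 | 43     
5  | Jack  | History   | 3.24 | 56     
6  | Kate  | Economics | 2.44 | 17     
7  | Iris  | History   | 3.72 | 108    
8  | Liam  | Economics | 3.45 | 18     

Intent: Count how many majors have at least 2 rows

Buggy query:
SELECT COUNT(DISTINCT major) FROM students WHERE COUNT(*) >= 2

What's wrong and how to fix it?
Bug: WHERE filters individual rows, not groups, so a group-level COUNT is invalid there

Fix: Use a subquery that GROUPs and filters with HAVING, then count its rows

Corrected query:
SELECT COUNT(*) FROM (SELECT major FROM students GROUP BY major HAVING COUNT(*) >= 2)

Result:
COUNT(*)
--------
2       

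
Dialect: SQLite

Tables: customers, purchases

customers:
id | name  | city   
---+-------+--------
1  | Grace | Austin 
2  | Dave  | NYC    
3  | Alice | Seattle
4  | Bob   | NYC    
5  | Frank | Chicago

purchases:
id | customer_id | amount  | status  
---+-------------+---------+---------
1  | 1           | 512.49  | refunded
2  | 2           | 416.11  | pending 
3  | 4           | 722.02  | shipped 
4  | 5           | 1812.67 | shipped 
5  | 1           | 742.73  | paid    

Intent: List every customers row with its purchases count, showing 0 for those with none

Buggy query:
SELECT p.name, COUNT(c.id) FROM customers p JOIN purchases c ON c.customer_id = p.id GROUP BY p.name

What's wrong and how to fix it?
Bug: An inner join excludes parents with zero children

Fix: Use LEFT JOIN so parents without children still appear (COUNT(c.id) gives 0)

Corrected query:
SELECT p.name, COUNT(c.id) FROM customers p LEFT JOIN purchases c ON c.customer_id = p.id GROUP BY p.name

Result:
name  | COUNT(c.id)
------+------------
Alice | 0          
Bob   | 1          
Dave  | 1          
Frank | 1          
Grace | 2          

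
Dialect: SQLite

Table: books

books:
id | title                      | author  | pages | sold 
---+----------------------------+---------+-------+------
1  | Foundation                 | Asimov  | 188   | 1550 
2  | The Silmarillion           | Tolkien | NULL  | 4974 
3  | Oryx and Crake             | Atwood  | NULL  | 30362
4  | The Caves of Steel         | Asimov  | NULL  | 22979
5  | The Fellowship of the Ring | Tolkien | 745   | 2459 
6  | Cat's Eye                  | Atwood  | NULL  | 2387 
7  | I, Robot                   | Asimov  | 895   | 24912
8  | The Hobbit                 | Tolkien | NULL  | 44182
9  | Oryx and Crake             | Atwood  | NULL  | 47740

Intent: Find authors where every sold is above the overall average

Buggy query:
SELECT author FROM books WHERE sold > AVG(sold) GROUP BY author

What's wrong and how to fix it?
Bug: AVG() is an aggregate; it can't sit directly in WHERE

Fix: Use a subquery for AVG and a HAVING MIN(...) filter so the condition holds for every row in the group

Corrected query:
SELECT author FROM books GROUP BY author HAVING MIN(sold) > (SELECT AVG(sold) FROM books)

Result:
(no rows)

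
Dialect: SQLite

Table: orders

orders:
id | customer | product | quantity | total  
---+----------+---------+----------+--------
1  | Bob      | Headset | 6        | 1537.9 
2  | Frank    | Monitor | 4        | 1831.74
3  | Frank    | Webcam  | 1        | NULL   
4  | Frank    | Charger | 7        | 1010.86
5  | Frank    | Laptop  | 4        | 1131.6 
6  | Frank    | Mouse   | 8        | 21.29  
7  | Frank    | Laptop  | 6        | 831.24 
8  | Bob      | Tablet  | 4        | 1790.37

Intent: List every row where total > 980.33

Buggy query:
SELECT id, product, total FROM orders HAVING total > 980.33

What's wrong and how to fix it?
Bug: HAVING filters the output of aggregation, but this query has no GROUP BY and no aggregate functions, so SQLite rejects it (HAVING clause on a non-aggregate query); the condition here is per row

Fix: Replace HAVING with WHERE since the condition applies to individual rows

Corrected query:
SELECT id, product, total FROM orders WHERE total > 980.33

Result:
id | product | total  
---+---------+--------
1  | Headset | 1537.9 
2  | Monitor | 1831.74
4  | Charger | 1010.86
5  | Laptop  | 1131.6 
8  | Tablet  | 1790.37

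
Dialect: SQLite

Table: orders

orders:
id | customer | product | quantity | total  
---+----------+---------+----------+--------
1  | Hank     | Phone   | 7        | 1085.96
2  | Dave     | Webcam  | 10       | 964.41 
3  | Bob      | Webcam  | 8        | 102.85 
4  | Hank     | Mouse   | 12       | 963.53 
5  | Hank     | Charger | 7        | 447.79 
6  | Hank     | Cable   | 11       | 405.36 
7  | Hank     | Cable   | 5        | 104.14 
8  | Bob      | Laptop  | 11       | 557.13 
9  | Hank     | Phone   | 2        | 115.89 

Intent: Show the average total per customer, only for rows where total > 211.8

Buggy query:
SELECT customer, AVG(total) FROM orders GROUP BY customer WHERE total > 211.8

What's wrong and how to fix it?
Bug: WHERE cannot follow GROUP BY

Fix: Place WHERE between FROM and GROUP BY

Corrected query:
SELECT customer, AVG(total) FROM orders WHERE total > 211.8 GROUP BY customer

Result:
customer | AVG(total)
---------+-----------
Bob      | 557.13    
Dave     | 964.41    
Hank     | 725.66    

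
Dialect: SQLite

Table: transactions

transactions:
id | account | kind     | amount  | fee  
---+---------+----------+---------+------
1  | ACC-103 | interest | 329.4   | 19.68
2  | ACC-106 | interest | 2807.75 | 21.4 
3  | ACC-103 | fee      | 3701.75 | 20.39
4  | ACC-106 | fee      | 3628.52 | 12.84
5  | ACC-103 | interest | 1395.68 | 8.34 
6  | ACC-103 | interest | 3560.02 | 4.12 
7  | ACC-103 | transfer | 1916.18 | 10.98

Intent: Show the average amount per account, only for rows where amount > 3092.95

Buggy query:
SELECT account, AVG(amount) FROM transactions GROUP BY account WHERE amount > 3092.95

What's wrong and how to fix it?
Bug: WHERE cannot follow GROUP BY

Fix: Move the WHERE clause before GROUP BY

Corrected query:
SELECT account, AVG(amount) FROM transactions WHERE amount > 3092.95 GROUP BY account

Result:
account | AVG(amount)
--------+------------
ACC-103 | 3630.885   
ACC-106 | 3628.52    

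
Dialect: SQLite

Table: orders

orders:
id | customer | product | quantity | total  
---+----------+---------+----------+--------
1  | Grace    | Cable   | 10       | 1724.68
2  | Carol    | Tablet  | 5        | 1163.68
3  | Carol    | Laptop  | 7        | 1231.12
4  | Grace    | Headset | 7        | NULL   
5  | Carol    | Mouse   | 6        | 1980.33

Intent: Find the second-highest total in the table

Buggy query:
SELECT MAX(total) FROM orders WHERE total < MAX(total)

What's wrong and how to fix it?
Bug: MAX(total) on the right of the comparison is an aggregate-in-WHERE error

Fix: Compute the overall MAX in a subquery, then take MAX of rows below it

Corrected query:
SELECT MAX(total) FROM orders WHERE total < (SELECT MAX(total) FROM orders)

Result:
MAX(total)
----------
1724.68   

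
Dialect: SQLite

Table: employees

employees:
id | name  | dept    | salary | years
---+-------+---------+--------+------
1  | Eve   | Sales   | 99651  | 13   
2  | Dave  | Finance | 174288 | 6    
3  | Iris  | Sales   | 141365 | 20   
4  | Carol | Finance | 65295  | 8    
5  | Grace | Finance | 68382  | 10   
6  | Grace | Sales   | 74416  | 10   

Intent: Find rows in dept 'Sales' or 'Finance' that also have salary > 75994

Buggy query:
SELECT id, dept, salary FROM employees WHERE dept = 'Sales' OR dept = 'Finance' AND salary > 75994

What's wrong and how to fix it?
Bug: Without parentheses, AND is evaluated before OR, so the salary filter only applies to the 'Finance' branch

Fix: Group the OR with parentheses (or use IN), then AND the threshold

Corrected query:
SELECT id, dept, salary FROM employees WHERE (dept = 'Sales' OR dept = 'Finance') AND salary > 75994

Result:
id | dept    | salary
---+---------+-------
1  | Sales   | 99651 
2  | Finance | 174288
3  | Sales   | 141365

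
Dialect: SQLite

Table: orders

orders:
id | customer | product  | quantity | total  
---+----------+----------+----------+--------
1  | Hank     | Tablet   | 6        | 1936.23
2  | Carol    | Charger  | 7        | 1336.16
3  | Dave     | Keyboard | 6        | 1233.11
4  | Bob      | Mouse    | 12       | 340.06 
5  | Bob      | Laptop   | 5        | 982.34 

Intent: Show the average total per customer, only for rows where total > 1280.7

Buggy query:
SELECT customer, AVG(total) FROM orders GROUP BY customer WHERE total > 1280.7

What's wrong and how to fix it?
Bug: Row-level WHERE must come before GROUP BY in the clause order

Fix: Move the WHERE clause before GROUP BY

Corrected query:
SELECT customer, AVG(total) FROM orders WHERE total > 1280.7 GROUP BY customer

Result:
customer | AVG(total)
---------+-----------
Carol    | 1336.16   
Hank     | 1936.23   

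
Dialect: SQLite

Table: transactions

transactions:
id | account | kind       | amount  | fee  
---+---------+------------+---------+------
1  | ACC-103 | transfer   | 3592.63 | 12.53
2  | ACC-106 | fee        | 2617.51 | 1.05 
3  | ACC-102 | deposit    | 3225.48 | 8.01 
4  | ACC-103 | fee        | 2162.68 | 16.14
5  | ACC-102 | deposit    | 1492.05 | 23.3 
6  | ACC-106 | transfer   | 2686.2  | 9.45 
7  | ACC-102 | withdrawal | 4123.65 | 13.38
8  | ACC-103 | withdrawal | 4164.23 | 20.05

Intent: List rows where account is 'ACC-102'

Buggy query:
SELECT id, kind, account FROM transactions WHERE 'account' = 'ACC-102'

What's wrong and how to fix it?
Bug: Single quotes denote string literals in SQL; the column name is being compared as a constant string

Fix: Remove the quotes around the column name (or use double quotes for an identifier)

Corrected query:
SELECT id, kind, account FROM transactions WHERE account = 'ACC-102'

Result:
id | kind       | account
---+------------+--------
3  | deposit    | ACC-102
5  | deposit    | ACC-102
7  | withdrawal | ACC-102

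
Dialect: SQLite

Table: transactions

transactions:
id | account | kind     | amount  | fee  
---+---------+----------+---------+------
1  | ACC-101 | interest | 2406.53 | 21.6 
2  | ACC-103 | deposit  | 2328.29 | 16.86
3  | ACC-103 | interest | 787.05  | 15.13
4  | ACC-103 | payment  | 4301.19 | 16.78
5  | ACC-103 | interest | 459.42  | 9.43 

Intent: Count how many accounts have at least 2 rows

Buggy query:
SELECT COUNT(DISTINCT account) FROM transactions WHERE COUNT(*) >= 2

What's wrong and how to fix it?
Bug: WHERE filters individual rows, not groups, so a group-level COUNT is invalid there

Fix: Use a subquery that GROUPs and filters with HAVING, then count its rows

Corrected query:
SELECT COUNT(*) FROM (SELECT account FROM transactions GROUP BY account HAVING COUNT(*) >= 2)

Result:
COUNT(*)
--------
1       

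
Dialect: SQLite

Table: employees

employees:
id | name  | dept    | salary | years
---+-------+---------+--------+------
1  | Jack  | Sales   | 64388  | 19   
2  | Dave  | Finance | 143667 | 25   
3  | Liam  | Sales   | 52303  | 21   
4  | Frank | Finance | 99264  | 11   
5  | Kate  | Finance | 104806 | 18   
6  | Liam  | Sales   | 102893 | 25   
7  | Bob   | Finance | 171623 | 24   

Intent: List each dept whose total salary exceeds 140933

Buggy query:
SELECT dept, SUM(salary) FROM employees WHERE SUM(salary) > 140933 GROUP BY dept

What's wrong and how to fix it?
Bug: SUM(salary) is an aggregate, but WHERE filters rows before aggregation

Fix: Move the aggregate condition to a HAVING clause

Corrected query:
SELECT dept, SUM(salary) FROM employees GROUP BY dept HAVING SUM(salary) > 140933

Result:
dept    | SUM(salary)
--------+------------
Finance | 519360     
Sales   | 219584     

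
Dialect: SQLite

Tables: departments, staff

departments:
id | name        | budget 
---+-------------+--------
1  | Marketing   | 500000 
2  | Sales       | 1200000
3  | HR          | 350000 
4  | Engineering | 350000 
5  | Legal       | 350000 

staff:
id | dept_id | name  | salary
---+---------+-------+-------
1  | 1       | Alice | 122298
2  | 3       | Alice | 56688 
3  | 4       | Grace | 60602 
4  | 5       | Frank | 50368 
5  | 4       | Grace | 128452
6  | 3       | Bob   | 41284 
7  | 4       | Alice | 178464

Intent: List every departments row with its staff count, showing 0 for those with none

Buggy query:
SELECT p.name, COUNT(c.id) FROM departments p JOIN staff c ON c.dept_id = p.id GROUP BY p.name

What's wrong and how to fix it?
Bug: INNER JOIN drops departments rows that have no matching staff rows

Fix: Switch to LEFT JOIN to retain unmatched parent rows

Corrected query:
SELECT p.name, COUNT(c.id) FROM departments p LEFT JOIN staff c ON c.dept_id = p.id GROUP BY p.name

Result:
name        | COUNT(c.id)
------------+------------
Engineering | 3          
HR          | 2          
Legal       | 1          
Marketing   | 1          
Sales       | 0          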